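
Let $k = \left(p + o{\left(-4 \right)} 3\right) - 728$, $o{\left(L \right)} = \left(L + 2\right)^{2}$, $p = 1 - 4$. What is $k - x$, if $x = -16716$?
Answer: $15997$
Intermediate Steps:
$p = -3$ ($p = 1 - 4 = -3$)
$o{\left(L \right)} = \left(2 + L\right)^{2}$
$k = -719$ ($k = \left(-3 + \left(2 - 4\right)^{2} \cdot 3\right) - 728 = \left(-3 + \left(-2\right)^{2} \cdot 3\right) - 728 = \left(-3 + 4 \cdot 3\right) - 728 = \left(-3 + 12\right) - 728 = 9 - 728 = -719$)
$k - x = -719 - -16716 = -719 + 16716 = 15997$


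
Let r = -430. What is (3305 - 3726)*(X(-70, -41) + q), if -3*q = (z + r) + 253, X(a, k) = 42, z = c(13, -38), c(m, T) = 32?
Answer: -114091/3 ≈ -38030.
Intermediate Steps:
z = 32
q = 145/3 (q = -((32 - 430) + 253)/3 = -(-398 + 253)/3 = -⅓*(-145) = 145/3 ≈ 48.333)
(3305 - 3726)*(X(-70, -41) + q) = (3305 - 3726)*(42 + 145/3) = -421*271/3 = -114091/3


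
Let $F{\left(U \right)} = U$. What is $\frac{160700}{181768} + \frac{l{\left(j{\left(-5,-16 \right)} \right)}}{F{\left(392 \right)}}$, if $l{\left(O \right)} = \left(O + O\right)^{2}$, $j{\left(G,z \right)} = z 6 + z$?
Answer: $\frac{5856751}{45442} \approx 128.88$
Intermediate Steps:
$j{\left(G,z \right)} = 7 z$ ($j{\left(G,z \right)} = 6 z + z = 7 z$)
$l{\left(O \right)} = 4 O^{2}$ ($l{\left(O \right)} = \left(2 O\right)^{2} = 4 O^{2}$)
$\frac{160700}{181768} + \frac{l{\left(j{\left(-5,-16 \right)} \right)}}{F{\left(392 \right)}} = \frac{160700}{181768} + \frac{4 \left(7 \left(-16\right)\right)^{2}}{392} = 160700 \cdot \frac{1}{181768} + 4 \left(-112\right)^{2} \cdot \frac{1}{392} = \frac{40175}{45442} + 4 \cdot 12544 \cdot \frac{1}{392} = \frac{40175}{45442} + 50176 \cdot \frac{1}{392} = \frac{40175}{45442} + 128 = \frac{5856751}{45442}$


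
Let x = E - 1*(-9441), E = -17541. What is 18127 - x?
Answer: 26227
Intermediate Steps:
x = -8100 (x = -17541 - 1*(-9441) = -17541 + 9441 = -8100)
18127 - x = 18127 - 1*(-8100) = 18127 + 8100 = 26227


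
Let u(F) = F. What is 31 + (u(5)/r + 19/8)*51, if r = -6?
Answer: 877/8 ≈ 109.63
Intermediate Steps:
31 + (u(5)/r + 19/8)*51 = 31 + (5/(-6) + 19/8)*51 = 31 + (5*(-1/6) + 19*(1/8))*51 = 31 + (-5/6 + 19/8)*51 = 31 + (37/24)*51 = 31 + 629/8 = 877/8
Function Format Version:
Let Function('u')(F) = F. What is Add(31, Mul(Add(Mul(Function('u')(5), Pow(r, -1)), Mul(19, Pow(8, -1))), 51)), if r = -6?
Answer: Rational(877, 8) ≈ 109.63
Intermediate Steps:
Add(31, Mul(Add(Mul(Function('u')(5), Pow(r, -1)), Mul(19, Pow(8, -1))), 51)) = Add(31, Mul(Add(Mul(5, Pow(-6, -1)), Mul(19, Pow(8, -1))), 51)) = Add(31, Mul(Add(Mul(5, Rational(-1, 6)), Mul(19, Rational(1, 8))), 51)) = Add(31, Mul(Add(Rational(-5, 6), Rational(19, 8)), 51)) = Add(31, Mul(Rational(37, 24), 51)) = Add(31, Rational(629, 8)) = Rational(877, 8)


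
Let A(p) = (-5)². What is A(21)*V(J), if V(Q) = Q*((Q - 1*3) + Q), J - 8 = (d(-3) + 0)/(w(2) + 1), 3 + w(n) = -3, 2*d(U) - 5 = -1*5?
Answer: 2600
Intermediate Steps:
d(U) = 0 (d(U) = 5/2 + (-1*5)/2 = 5/2 + (½)*(-5) = 5/2 - 5/2 = 0)
w(n) = -6 (w(n) = -3 - 3 = -6)
A(p) = 25
J = 8 (J = 8 + (0 + 0)/(-6 + 1) = 8 + 0/(-5) = 8 + 0*(-⅕) = 8 + 0 = 8)
V(Q) = Q*(-3 + 2*Q) (V(Q) = Q*((Q - 3) + Q) = Q*((-3 + Q) + Q) = Q*(-3 + 2*Q))
A(21)*V(J) = 25*(8*(-3 + 2*8)) = 25*(8*(-3 + 16)) = 25*(8*13) = 25*104 = 2600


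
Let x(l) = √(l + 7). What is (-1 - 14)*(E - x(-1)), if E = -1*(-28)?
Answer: -420 + 15*√6 ≈ -383.26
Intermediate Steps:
E = 28
x(l) = √(7 + l)
(-1 - 14)*(E - x(-1)) = (-1 - 14)*(28 - √(7 - 1)) = -15*(28 - √6) = -420 + 15*√6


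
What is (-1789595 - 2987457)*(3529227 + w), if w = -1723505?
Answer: -8626027891544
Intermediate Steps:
(-1789595 - 2987457)*(3529227 + w) = (-1789595 - 2987457)*(3529227 - 1723505) = -4777052*1805722 = -8626027891544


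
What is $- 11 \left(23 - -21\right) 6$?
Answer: $-2904$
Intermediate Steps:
$- 11 \left(23 - -21\right) 6 = - 11 \left(23 + 21\right) 6 = \left(-11\right) 44 \cdot 6 = \left(-484\right) 6 = -2904$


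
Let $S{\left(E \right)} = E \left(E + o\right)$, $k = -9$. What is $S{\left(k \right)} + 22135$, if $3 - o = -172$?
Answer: $20641$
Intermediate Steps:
$o = 175$ ($o = 3 - -172 = 3 + 172 = 175$)
$S{\left(E \right)} = E \left(175 + E\right)$ ($S{\left(E \right)} = E \left(E + 175\right) = E \left(175 + E\right)$)
$S{\left(k \right)} + 22135 = - 9 \left(175 - 9\right) + 22135 = \left(-9\right) 166 + 22135 = -1494 + 22135 = 20641$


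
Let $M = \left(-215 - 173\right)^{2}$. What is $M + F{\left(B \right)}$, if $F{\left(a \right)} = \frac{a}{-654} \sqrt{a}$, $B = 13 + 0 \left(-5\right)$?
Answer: $150544 - \frac{13 \sqrt{13}}{654} \approx 1.5054 \cdot 10^{5}$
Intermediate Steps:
$B = 13$ ($B = 13 + 0 = 13$)
$M = 150544$ ($M = \left(-388\right)^{2} = 150544$)
$F{\left(a \right)} = - \frac{a^{\frac{3}{2}}}{654}$ ($F{\left(a \right)} = a \left(- \frac{1}{654}\right) \sqrt{a} = - \frac{a}{654} \sqrt{a} = - \frac{a^{\frac{3}{2}}}{654}$)
$M + F{\left(B \right)} = 150544 - \frac{13^{\frac{3}{2}}}{654} = 150544 - \frac{13 \sqrt{13}}{654}$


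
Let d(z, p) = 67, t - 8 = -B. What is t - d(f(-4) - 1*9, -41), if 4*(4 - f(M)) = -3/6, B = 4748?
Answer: -4807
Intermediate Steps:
f(M) = 33/8 (f(M) = 4 - (-3)/(4*6) = 4 - ¼*(-½) = 4 + ⅛ = 33/8)
t = -4740 (t = 8 - 1*4748 = 8 - 4748 = -4740)
t - d(f(-4) - 1*9, -41) = -4740 - 1*67 = -4740 - 67 = -4807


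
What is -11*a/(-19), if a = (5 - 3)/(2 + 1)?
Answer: 22/57 ≈ 0.38596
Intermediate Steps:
a = ⅔ (a = 2/3 = 2*(⅓) = ⅔ ≈ 0.66667)
-11*a/(-19) = -11*⅔/(-19) = -22/3*(-1/19) = 22/57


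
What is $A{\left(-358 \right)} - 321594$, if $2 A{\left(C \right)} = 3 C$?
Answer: $-322131$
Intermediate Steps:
$A{\left(C \right)} = \frac{3 C}{2}$
$A{\left(-358 \right)} - 321594 = \frac{3}{2} \left(-358\right) - 321594 = -537 - 321594 = -322131$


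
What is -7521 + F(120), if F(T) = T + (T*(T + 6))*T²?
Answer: 217720599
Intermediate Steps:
F(T) = T + T³*(6 + T) (F(T) = T + (T*(6 + T))*T² = T + T³*(6 + T))
-7521 + F(120) = -7521 + (120 + 120⁴ + 6*120³) = -7521 + (120 + 207360000 + 6*1728000) = -7521 + (120 + 207360000 + 10368000) = -7521 + 217728120 = 217720599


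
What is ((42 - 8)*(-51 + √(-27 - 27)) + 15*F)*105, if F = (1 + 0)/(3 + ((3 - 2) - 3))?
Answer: -180495 + 10710*I*√6 ≈ -1.805e+5 + 26234.0*I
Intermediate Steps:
F = 1 (F = 1/(3 + (1 - 3)) = 1/(3 - 2) = 1/1 = 1*1 = 1)
((42 - 8)*(-51 + √(-27 - 27)) + 15*F)*105 = ((42 - 8)*(-51 + √(-27 - 27)) + 15*1)*105 = (34*(-51 + √(-54)) + 15)*105 = (34*(-51 + 3*I*√6) + 15)*105 = ((-1734 + 102*I*√6) + 15)*105 = (-1719 + 102*I*√6)*105 = -180495 + 10710*I*√6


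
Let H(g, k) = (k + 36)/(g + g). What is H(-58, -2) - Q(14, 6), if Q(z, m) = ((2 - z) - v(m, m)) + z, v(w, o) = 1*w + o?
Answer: 563/58 ≈ 9.7069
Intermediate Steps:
H(g, k) = (36 + k)/(2*g) (H(g, k) = (36 + k)/((2*g)) = (36 + k)*(1/(2*g)) = (36 + k)/(2*g))
v(w, o) = o + w (v(w, o) = w + o = o + w)
Q(z, m) = 2 - 2*m (Q(z, m) = ((2 - z) - (m + m)) + z = ((2 - z) - 2*m) + z = (2 - z - 2*m) + z = 2 - 2*m)
H(-58, -2) - Q(14, 6) = (1/2)*(36 - 2)/(-58) - (2 - 2*6) = (1/2)*(-1/58)*34 - (2 - 12) = -17/58 - 1*(-10) = -17/58 + 10 = 563/58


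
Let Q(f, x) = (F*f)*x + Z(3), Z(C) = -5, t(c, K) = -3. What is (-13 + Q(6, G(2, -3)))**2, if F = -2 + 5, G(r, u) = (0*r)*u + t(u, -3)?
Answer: 5184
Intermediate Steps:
G(r, u) = -3 (G(r, u) = (0*r)*u - 3 = 0*u - 3 = 0 - 3 = -3)
F = 3
Q(f, x) = -5 + 3*f*x (Q(f, x) = (3*f)*x - 5 = 3*f*x - 5 = -5 + 3*f*x)
(-13 + Q(6, G(2, -3)))**2 = (-13 + (-5 + 3*6*(-3)))**2 = (-13 + (-5 - 54))**2 = (-13 - 59)**2 = (-72)**2 = 5184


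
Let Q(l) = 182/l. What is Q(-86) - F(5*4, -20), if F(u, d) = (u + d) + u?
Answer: -951/43 ≈ -22.116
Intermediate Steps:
F(u, d) = d + 2*u (F(u, d) = (d + u) + u = d + 2*u)
Q(-86) - F(5*4, -20) = 182/(-86) - (-20 + 2*(5*4)) = 182*(-1/86) - (-20 + 2*20) = -91/43 - (-20 + 40) = -91/43 - 1*20 = -91/43 - 20 = -951/43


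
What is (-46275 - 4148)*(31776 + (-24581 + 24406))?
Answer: -1593417223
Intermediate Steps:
(-46275 - 4148)*(31776 + (-24581 + 24406)) = -50423*(31776 - 175) = -50423*31601 = -1593417223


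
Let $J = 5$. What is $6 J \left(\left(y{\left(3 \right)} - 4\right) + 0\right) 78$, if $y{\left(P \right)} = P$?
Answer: $-2340$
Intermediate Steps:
$6 J \left(\left(y{\left(3 \right)} - 4\right) + 0\right) 78 = 6 \cdot 5 \left(\left(3 - 4\right) + 0\right) 78 = 30 \left(-1 + 0\right) 78 = 30 \left(-1\right) 78 = \left(-30\right) 78 = -2340$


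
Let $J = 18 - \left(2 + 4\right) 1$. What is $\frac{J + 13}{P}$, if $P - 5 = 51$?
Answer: $\frac{25}{56} \approx 0.44643$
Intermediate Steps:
$P = 56$ ($P = 5 + 51 = 56$)
$J = 12$ ($J = 18 - 6 \cdot 1 = 18 - 6 = 12$)
$\frac{J + 13}{P} = \frac{12 + 13}{56} = \frac{1}{56} \cdot 25 = \frac{25}{56}$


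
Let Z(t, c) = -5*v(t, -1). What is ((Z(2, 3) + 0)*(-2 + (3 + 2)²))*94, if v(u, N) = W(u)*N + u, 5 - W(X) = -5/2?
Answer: 59455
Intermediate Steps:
W(X) = 15/2 (W(X) = 5 - (-5)/2 = 5 - 1*(-5/2) = 5 + 5/2 = 15/2)
v(u, N) = u + 15*N/2 (v(u, N) = 15*N/2 + u = u + 15*N/2)
Z(t, c) = 75/2 - 5*t (Z(t, c) = -5*(t + (15/2)*(-1)) = -5*(t - 15/2) = -5*(-15/2 + t) = 75/2 - 5*t)
((Z(2, 3) + 0)*(-2 + (3 + 2)²))*94 = (((75/2 - 5*2) + 0)*(-2 + (3 + 2)²))*94 = (((75/2 - 10) + 0)*(-2 + 5²))*94 = ((55/2 + 0)*(-2 + 25))*94 = ((55/2)*23)*94 = (1265/2)*94 = 59455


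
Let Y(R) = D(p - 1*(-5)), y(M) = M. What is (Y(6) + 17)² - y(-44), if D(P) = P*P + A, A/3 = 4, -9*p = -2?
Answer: 21064048/6561 ≈ 3210.5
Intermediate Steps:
p = 2/9 (p = -⅑*(-2) = 2/9 ≈ 0.22222)
A = 12 (A = 3*4 = 12)
D(P) = 12 + P² (D(P) = P*P + 12 = P² + 12 = 12 + P²)
Y(R) = 3181/81 (Y(R) = 12 + (2/9 - 1*(-5))² = 12 + (2/9 + 5)² = 12 + (47/9)² = 12 + 2209/81 = 3181/81)
(Y(6) + 17)² - y(-44) = (3181/81 + 17)² - 1*(-44) = (4558/81)² + 44 = 20775364/6561 + 44 = 21064048/6561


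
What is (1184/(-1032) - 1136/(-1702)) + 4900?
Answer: 537864424/109779 ≈ 4899.5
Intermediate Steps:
(1184/(-1032) - 1136/(-1702)) + 4900 = (1184*(-1/1032) - 1136*(-1/1702)) + 4900 = (-148/129 + 568/851) + 4900 = -52676/109779 + 4900 = 537864424/109779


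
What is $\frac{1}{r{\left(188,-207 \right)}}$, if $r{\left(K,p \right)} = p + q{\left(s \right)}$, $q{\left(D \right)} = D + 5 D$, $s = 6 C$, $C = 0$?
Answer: $- \frac{1}{207} \approx -0.0048309$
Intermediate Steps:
$s = 0$ ($s = 6 \cdot 0 = 0$)
$q{\left(D \right)} = 6 D$
$r{\left(K,p \right)} = p$ ($r{\left(K,p \right)} = p + 6 \cdot 0 = p + 0 = p$)
$\frac{1}{r{\left(188,-207 \right)}} = \frac{1}{-207} = - \frac{1}{207}$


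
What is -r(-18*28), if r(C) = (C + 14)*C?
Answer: -246960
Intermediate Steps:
r(C) = C*(14 + C) (r(C) = (14 + C)*C = C*(14 + C))
-r(-18*28) = -(-18*28)*(14 - 18*28) = -(-504)*(14 - 504) = -(-504)*(-490) = -1*246960 = -246960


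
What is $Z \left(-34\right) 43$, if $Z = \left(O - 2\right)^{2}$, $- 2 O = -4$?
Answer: $0$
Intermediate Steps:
$O = 2$ ($O = \left(- \frac{1}{2}\right) \left(-4\right) = 2$)
$Z = 0$ ($Z = \left(2 - 2\right)^{2} = 0^{2} = 0$)
$Z \left(-34\right) 43 = 0 \left(-34\right) 43 = 0 \cdot 43 = 0$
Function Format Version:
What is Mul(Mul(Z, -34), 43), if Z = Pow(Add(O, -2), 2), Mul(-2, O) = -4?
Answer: 0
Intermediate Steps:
O = 2 (O = Mul(Rational(-1, 2), -4) = 2)
Z = 0 (Z = Pow(Add(2, -2), 2) = Pow(0, 2) = 0)
Mul(Mul(Z, -34), 43) = Mul(Mul(0, -34), 43) = Mul(0, 43) = 0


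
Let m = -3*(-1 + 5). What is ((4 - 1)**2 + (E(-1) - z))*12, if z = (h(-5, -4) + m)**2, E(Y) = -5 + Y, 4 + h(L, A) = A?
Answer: -4764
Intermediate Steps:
h(L, A) = -4 + A
m = -12 (m = -3*4 = -12)
z = 400 (z = ((-4 - 4) - 12)**2 = (-8 - 12)**2 = (-20)**2 = 400)
((4 - 1)**2 + (E(-1) - z))*12 = ((4 - 1)**2 + ((-5 - 1) - 1*400))*12 = (3**2 + (-6 - 400))*12 = (9 - 406)*12 = -397*12 = -4764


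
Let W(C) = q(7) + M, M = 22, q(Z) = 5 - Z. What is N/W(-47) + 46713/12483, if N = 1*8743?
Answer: 36691043/83220 ≈ 440.89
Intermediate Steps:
W(C) = 20 (W(C) = (5 - 1*7) + 22 = (5 - 7) + 22 = -2 + 22 = 20)
N = 8743
N/W(-47) + 46713/12483 = 8743/20 + 46713/12483 = 8743*(1/20) + 46713*(1/12483) = 8743/20 + 15571/4161 = 36691043/83220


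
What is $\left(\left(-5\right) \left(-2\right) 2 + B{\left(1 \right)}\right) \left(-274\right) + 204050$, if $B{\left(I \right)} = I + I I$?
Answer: $198022$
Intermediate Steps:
$B{\left(I \right)} = I + I^{2}$
$\left(\left(-5\right) \left(-2\right) 2 + B{\left(1 \right)}\right) \left(-274\right) + 204050 = \left(\left(-5\right) \left(-2\right) 2 + 1 \left(1 + 1\right)\right) \left(-274\right) + 204050 = \left(10 \cdot 2 + 1 \cdot 2\right) \left(-274\right) + 204050 = \left(20 + 2\right) \left(-274\right) + 204050 = 22 \left(-274\right) + 204050 = -6028 + 204050 = 198022$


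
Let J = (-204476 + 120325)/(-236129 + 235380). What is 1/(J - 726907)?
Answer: -749/544369192 ≈ -1.3759e-6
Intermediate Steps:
J = 84151/749 (J = -84151/(-749) = -84151*(-1/749) = 84151/749 ≈ 112.35)
1/(J - 726907) = 1/(84151/749 - 726907) = 1/(-544369192/749) = -749/544369192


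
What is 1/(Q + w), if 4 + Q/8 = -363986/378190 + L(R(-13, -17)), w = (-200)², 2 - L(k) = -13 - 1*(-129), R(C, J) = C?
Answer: 189095/7383838376 ≈ 2.5609e-5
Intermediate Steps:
L(k) = -114 (L(k) = 2 - (-13 - 1*(-129)) = 2 - (-13 + 129) = 2 - 1*116 = 2 - 116 = -114)
w = 40000
Q = -179961624/189095 (Q = -32 + 8*(-363986/378190 - 114) = -32 + 8*(-363986*1/378190 - 114) = -32 + 8*(-181993/189095 - 114) = -32 + 8*(-21738823/189095) = -32 - 173910584/189095 = -179961624/189095 ≈ -951.70)
1/(Q + w) = 1/(-179961624/189095 + 40000) = 1/(7383838376/189095) = 189095/7383838376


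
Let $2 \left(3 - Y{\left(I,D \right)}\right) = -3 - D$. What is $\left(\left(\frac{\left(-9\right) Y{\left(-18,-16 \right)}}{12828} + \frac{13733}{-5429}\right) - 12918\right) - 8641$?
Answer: $- \frac{1001076002279}{46428808} \approx -21562.0$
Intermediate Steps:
$Y{\left(I,D \right)} = \frac{9}{2} + \frac{D}{2}$ ($Y{\left(I,D \right)} = 3 - \frac{-3 - D}{2} = 3 + \left(\frac{3}{2} + \frac{D}{2}\right) = \frac{9}{2} + \frac{D}{2}$)
$\left(\left(\frac{\left(-9\right) Y{\left(-18,-16 \right)}}{12828} + \frac{13733}{-5429}\right) - 12918\right) - 8641 = \left(\left(\frac{\left(-9\right) \left(\frac{9}{2} + \frac{1}{2} \left(-16\right)\right)}{12828} + \frac{13733}{-5429}\right) - 12918\right) - 8641 = \left(\left(- 9 \left(\frac{9}{2} - 8\right) \frac{1}{12828} + 13733 \left(- \frac{1}{5429}\right)\right) - 12918\right) - 8641 = \left(\left(\left(-9\right) \left(- \frac{7}{2}\right) \frac{1}{12828} - \frac{13733}{5429}\right) - 12918\right) - 8641 = \left(\left(\frac{63}{2} \cdot \frac{1}{12828} - \frac{13733}{5429}\right) - 12918\right) - 8641 = \left(\left(\frac{21}{8552} - \frac{13733}{5429}\right) - 12918\right) - 8641 = \left(- \frac{117330607}{46428808} - 12918\right) - 8641 = - \frac{599884672351}{46428808} - 8641 = - \frac{1001076002279}{46428808}$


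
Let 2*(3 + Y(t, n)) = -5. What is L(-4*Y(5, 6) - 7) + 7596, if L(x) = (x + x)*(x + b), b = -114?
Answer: 4626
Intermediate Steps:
Y(t, n) = -11/2 (Y(t, n) = -3 + (1/2)*(-5) = -3 - 5/2 = -11/2)
L(x) = 2*x*(-114 + x) (L(x) = (x + x)*(x - 114) = (2*x)*(-114 + x) = 2*x*(-114 + x))
L(-4*Y(5, 6) - 7) + 7596 = 2*(-4*(-11/2) - 7)*(-114 + (-4*(-11/2) - 7)) + 7596 = 2*(22 - 7)*(-114 + (22 - 7)) + 7596 = 2*15*(-114 + 15) + 7596 = 2*15*(-99) + 7596 = -2970 + 7596 = 4626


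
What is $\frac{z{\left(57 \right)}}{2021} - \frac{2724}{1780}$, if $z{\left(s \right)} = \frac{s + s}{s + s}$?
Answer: $- \frac{1375856}{899345} \approx -1.5298$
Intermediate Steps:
$z{\left(s \right)} = 1$ ($z{\left(s \right)} = \frac{2 s}{2 s} = 2 s \frac{1}{2 s} = 1$)
$\frac{z{\left(57 \right)}}{2021} - \frac{2724}{1780} = 1 \cdot \frac{1}{2021} - \frac{2724}{1780} = 1 \cdot \frac{1}{2021} - \frac{681}{445} = \frac{1}{2021} - \frac{681}{445} = - \frac{1375856}{899345}$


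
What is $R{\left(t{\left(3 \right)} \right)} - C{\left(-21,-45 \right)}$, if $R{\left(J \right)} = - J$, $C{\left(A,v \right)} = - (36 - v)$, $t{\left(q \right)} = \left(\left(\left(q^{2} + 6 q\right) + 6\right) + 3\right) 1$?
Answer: $45$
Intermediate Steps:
$t{\left(q \right)} = 9 + q^{2} + 6 q$ ($t{\left(q \right)} = \left(\left(6 + q^{2} + 6 q\right) + 3\right) 1 = \left(9 + q^{2} + 6 q\right) 1 = 9 + q^{2} + 6 q$)
$C{\left(A,v \right)} = -36 + v$
$R{\left(t{\left(3 \right)} \right)} - C{\left(-21,-45 \right)} = - (9 + 3^{2} + 6 \cdot 3) - \left(-36 - 45\right) = - (9 + 9 + 18) - -81 = \left(-1\right) 36 + 81 = -36 + 81 = 45$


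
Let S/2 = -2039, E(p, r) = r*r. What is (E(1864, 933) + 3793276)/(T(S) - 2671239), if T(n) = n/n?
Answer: -4663765/2671238 ≈ -1.7459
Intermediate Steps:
E(p, r) = r²
S = -4078 (S = 2*(-2039) = -4078)
T(n) = 1
(E(1864, 933) + 3793276)/(T(S) - 2671239) = (933² + 3793276)/(1 - 2671239) = (870489 + 3793276)/(-2671238) = 4663765*(-1/2671238) = -4663765/2671238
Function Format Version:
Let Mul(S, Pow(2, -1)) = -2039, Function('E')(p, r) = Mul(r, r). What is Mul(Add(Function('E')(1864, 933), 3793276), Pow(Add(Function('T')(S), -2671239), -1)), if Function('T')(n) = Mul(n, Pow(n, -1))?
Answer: Rational(-4663765, 2671238) ≈ -1.7459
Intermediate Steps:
Function('E')(p, r) = Pow(r, 2)
S = -4078 (S = Mul(2, -2039) = -4078)
Function('T')(n) = 1
Mul(Add(Function('E')(1864, 933), 3793276), Pow(Add(Function('T')(S), -2671239), -1)) = Mul(Add(Pow(933, 2), 3793276), Pow(Add(1, -2671239), -1)) = Mul(Add(870489, 3793276), Pow(-2671238, -1)) = Mul(4663765, Rational(-1, 2671238)) = Rational(-4663765, 2671238)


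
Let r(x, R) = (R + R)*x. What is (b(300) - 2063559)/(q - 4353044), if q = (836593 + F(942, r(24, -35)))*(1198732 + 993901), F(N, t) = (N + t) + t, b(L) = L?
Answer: -62523/55425311507 ≈ -1.1281e-6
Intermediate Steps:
r(x, R) = 2*R*x (r(x, R) = (2*R)*x = 2*R*x)
F(N, t) = N + 2*t
q = 1829039632775 (q = (836593 + (942 + 2*(2*(-35)*24)))*(1198732 + 993901) = (836593 + (942 + 2*(-1680)))*2192633 = (836593 + (942 - 3360))*2192633 = (836593 - 2418)*2192633 = 834175*2192633 = 1829039632775)
(b(300) - 2063559)/(q - 4353044) = (300 - 2063559)/(1829039632775 - 4353044) = -2063259/1829035279731 = -2063259*1/1829035279731 = -62523/55425311507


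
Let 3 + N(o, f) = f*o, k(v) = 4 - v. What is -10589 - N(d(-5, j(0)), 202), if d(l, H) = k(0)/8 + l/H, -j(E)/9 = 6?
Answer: -289054/27 ≈ -10706.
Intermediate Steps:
j(E) = -54 (j(E) = -9*6 = -54)
d(l, H) = ½ + l/H (d(l, H) = (4 - 1*0)/8 + l/H = (4 + 0)*(⅛) + l/H = 4*(⅛) + l/H = ½ + l/H)
N(o, f) = -3 + f*o
-10589 - N(d(-5, j(0)), 202) = -10589 - (-3 + 202*((-5 + (½)*(-54))/(-54))) = -10589 - (-3 + 202*(-(-5 - 27)/54)) = -10589 - (-3 + 202*(-1/54*(-32))) = -10589 - (-3 + 202*(16/27)) = -10589 - (-3 + 3232/27) = -10589 - 1*3151/27 = -10589 - 3151/27 = -289054/27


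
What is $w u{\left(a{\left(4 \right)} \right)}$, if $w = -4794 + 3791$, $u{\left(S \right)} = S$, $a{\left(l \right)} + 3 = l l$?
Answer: $-13039$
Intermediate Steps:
$a{\left(l \right)} = -3 + l^{2}$ ($a{\left(l \right)} = -3 + l l = -3 + l^{2}$)
$w = -1003$
$w u{\left(a{\left(4 \right)} \right)} = - 1003 \left(-3 + 4^{2}\right) = - 1003 \left(-3 + 16\right) = \left(-1003\right) 13 = -13039$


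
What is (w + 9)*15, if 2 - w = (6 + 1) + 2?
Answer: 30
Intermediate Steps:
w = -7 (w = 2 - ((6 + 1) + 2) = 2 - (7 + 2) = 2 - 1*9 = 2 - 9 = -7)
(w + 9)*15 = (-7 + 9)*15 = 2*15 = 30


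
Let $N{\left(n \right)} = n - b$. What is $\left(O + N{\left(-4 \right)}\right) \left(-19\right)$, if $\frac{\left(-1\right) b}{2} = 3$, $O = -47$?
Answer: $855$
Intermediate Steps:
$b = -6$ ($b = \left(-2\right) 3 = -6$)
$N{\left(n \right)} = 6 + n$ ($N{\left(n \right)} = n - -6 = n + 6 = 6 + n$)
$\left(O + N{\left(-4 \right)}\right) \left(-19\right) = \left(-47 + \left(6 - 4\right)\right) \left(-19\right) = \left(-47 + 2\right) \left(-19\right) = \left(-45\right) \left(-19\right) = 855$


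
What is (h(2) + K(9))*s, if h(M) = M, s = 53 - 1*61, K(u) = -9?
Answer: 56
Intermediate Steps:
s = -8 (s = 53 - 61 = -8)
(h(2) + K(9))*s = (2 - 9)*(-8) = -7*(-8) = 56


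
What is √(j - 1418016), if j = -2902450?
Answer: I*√4320466 ≈ 2078.6*I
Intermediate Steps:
√(j - 1418016) = √(-2902450 - 1418016) = √(-4320466) = I*√4320466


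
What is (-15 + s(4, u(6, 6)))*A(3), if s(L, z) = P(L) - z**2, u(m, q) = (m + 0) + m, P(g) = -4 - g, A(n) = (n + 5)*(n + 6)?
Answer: -12024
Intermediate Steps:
A(n) = (5 + n)*(6 + n)
u(m, q) = 2*m (u(m, q) = m + m = 2*m)
s(L, z) = -4 - L - z**2 (s(L, z) = (-4 - L) - z**2 = -4 - L - z**2)
(-15 + s(4, u(6, 6)))*A(3) = (-15 + (-4 - 1*4 - (2*6)**2))*(30 + 3**2 + 11*3) = (-15 + (-4 - 4 - 1*12**2))*(30 + 9 + 33) = (-15 + (-4 - 4 - 1*144))*72 = (-15 + (-4 - 4 - 144))*72 = (-15 - 152)*72 = -167*72 = -12024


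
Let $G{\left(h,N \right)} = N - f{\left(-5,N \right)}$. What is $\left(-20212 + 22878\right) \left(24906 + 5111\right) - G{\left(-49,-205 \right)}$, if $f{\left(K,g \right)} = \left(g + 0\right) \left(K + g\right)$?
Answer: $80068577$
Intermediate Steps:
$f{\left(K,g \right)} = g \left(K + g\right)$
$G{\left(h,N \right)} = N - N \left(-5 + N\right)$
$\left(-20212 + 22878\right) \left(24906 + 5111\right) - G{\left(-49,-205 \right)} = \left(-20212 + 22878\right) \left(24906 + 5111\right) - - 205 \left(6 - -205\right) = 2666 \cdot 30017 - - 205 \left(6 + 205\right) = 80025322 - \left(-205\right) 211 = 80025322 - -43255 = 80025322 + 43255 = 80068577$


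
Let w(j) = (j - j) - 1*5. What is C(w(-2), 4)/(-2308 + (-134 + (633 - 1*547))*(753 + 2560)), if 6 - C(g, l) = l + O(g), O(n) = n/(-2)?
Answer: 1/322664 ≈ 3.0992e-6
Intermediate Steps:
w(j) = -5 (w(j) = 0 - 5 = -5)
O(n) = -n/2 (O(n) = n*(-1/2) = -n/2)
C(g, l) = 6 + g/2 - l (C(g, l) = 6 - (l - g/2) = 6 + (g/2 - l) = 6 + g/2 - l)
C(w(-2), 4)/(-2308 + (-134 + (633 - 1*547))*(753 + 2560)) = (6 + (1/2)*(-5) - 1*4)/(-2308 + (-134 + (633 - 1*547))*(753 + 2560)) = (6 - 5/2 - 4)/(-2308 + (-134 + (633 - 547))*3313) = -1/(2*(-2308 + (-134 + 86)*3313)) = -1/(2*(-2308 - 48*3313)) = -1/(2*(-2308 - 159024)) = -1/2/(-161332) = -1/2*(-1/161332) = 1/322664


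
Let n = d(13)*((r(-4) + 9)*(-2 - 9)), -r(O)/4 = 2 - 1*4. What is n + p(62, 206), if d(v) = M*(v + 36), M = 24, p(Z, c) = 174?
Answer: -219738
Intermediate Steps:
r(O) = 8 (r(O) = -4*(2 - 1*4) = -4*(2 - 4) = -4*(-2) = 8)
d(v) = 864 + 24*v (d(v) = 24*(v + 36) = 24*(36 + v) = 864 + 24*v)
n = -219912 (n = (864 + 24*13)*((8 + 9)*(-2 - 9)) = (864 + 312)*(17*(-11)) = 1176*(-187) = -219912)
n + p(62, 206) = -219912 + 174 = -219738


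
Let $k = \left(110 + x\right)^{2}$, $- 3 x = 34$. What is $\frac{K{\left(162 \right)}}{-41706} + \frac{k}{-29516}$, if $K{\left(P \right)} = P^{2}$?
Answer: $- \frac{147578806}{153874287} \approx -0.95909$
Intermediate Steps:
$x = - \frac{34}{3}$ ($x = \left(- \frac{1}{3}\right) 34 = - \frac{34}{3} \approx -11.333$)
$k = \frac{87616}{9}$ ($k = \left(110 - \frac{34}{3}\right)^{2} = \left(\frac{296}{3}\right)^{2} = \frac{87616}{9} \approx 9735.1$)
$\frac{K{\left(162 \right)}}{-41706} + \frac{k}{-29516} = \frac{162^{2}}{-41706} + \frac{87616}{9 \left(-29516\right)} = 26244 \left(- \frac{1}{41706}\right) + \frac{87616}{9} \left(- \frac{1}{29516}\right) = - \frac{1458}{2317} - \frac{21904}{66411} = - \frac{147578806}{153874287}$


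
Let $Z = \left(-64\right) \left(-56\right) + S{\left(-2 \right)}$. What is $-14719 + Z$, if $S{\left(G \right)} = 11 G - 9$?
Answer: $-11166$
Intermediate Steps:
$S{\left(G \right)} = -9 + 11 G$
$Z = 3553$ ($Z = \left(-64\right) \left(-56\right) + \left(-9 + 11 \left(-2\right)\right) = 3584 - 31 = 3553$)
$-14719 + Z = -14719 + 3553 = -11166$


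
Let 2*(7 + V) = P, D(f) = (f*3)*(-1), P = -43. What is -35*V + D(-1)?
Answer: 2001/2 ≈ 1000.5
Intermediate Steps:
D(f) = -3*f (D(f) = (3*f)*(-1) = -3*f)
V = -57/2 (V = -7 + (½)*(-43) = -7 - 43/2 = -57/2 ≈ -28.500)
-35*V + D(-1) = -35*(-57/2) - 3*(-1) = 1995/2 + 3 = 2001/2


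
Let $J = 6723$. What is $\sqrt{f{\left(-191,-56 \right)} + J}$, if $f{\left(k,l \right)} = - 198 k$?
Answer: $21 \sqrt{101} \approx 211.05$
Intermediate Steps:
$\sqrt{f{\left(-191,-56 \right)} + J} = \sqrt{\left(-198\right) \left(-191\right) + 6723} = \sqrt{37818 + 6723} = \sqrt{44541} = 21 \sqrt{101}$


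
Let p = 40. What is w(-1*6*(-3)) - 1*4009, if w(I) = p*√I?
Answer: -4009 + 120*√2 ≈ -3839.3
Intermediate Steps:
w(I) = 40*√I
w(-1*6*(-3)) - 1*4009 = 40*√(-1*6*(-3)) - 1*4009 = 40*√(-6*(-3)) - 4009 = 40*√18 - 4009 = 40*(3*√2) - 4009 = 120*√2 - 4009 = -4009 + 120*√2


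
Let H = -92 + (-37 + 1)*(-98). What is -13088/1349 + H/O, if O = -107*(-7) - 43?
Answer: -2302482/476197 ≈ -4.8351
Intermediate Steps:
O = 706 (O = 749 - 43 = 706)
H = 3436 (H = -92 - 36*(-98) = -92 + 3528 = 3436)
-13088/1349 + H/O = -13088/1349 + 3436/706 = -13088*1/1349 + 3436*(1/706) = -13088/1349 + 1718/353 = -2302482/476197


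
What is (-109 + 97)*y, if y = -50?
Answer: 600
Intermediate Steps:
(-109 + 97)*y = (-109 + 97)*(-50) = -12*(-50) = 600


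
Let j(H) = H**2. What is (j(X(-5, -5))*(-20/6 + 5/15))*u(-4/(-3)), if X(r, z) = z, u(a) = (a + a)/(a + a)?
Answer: -75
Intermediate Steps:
u(a) = 1 (u(a) = (2*a)/((2*a)) = (2*a)*(1/(2*a)) = 1)
(j(X(-5, -5))*(-20/6 + 5/15))*u(-4/(-3)) = ((-5)**2*(-20/6 + 5/15))*1 = (25*(-20*1/6 + 5*(1/15)))*1 = (25*(-10/3 + 1/3))*1 = (25*(-3))*1 = -75*1 = -75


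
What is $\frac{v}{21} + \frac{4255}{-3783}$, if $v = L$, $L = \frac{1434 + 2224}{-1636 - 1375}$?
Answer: $- \frac{31431791}{26578097} \approx -1.1826$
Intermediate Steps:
$L = - \frac{3658}{3011}$ ($L = \frac{3658}{-3011} = 3658 \left(- \frac{1}{3011}\right) = - \frac{3658}{3011} \approx -1.2149$)
$v = - \frac{3658}{3011} \approx -1.2149$
$\frac{v}{21} + \frac{4255}{-3783} = - \frac{3658}{3011 \cdot 21} + \frac{4255}{-3783} = \left(- \frac{3658}{3011}\right) \frac{1}{21} + 4255 \left(- \frac{1}{3783}\right) = - \frac{3658}{63231} - \frac{4255}{3783} = - \frac{31431791}{26578097}$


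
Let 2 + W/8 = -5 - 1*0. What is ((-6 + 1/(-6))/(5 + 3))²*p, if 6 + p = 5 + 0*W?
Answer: -1369/2304 ≈ -0.59418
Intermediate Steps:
W = -56 (W = -16 + 8*(-5 - 1*0) = -16 + 8*(-5 + 0) = -16 + 8*(-5) = -16 - 40 = -56)
p = -1 (p = -6 + (5 + 0*(-56)) = -6 + (5 + 0) = -6 + 5 = -1)
((-6 + 1/(-6))/(5 + 3))²*p = ((-6 + 1/(-6))/(5 + 3))²*(-1) = ((-6 - ⅙)/8)²*(-1) = (-37/6*⅛)²*(-1) = (-37/48)²*(-1) = (1369/2304)*(-1) = -1369/2304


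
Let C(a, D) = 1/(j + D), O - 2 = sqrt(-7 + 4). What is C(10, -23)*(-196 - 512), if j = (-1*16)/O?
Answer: 136644/5431 + 11328*I*sqrt(3)/5431 ≈ 25.16 + 3.6127*I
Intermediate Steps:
O = 2 + I*sqrt(3) (O = 2 + sqrt(-7 + 4) = 2 + sqrt(-3) = 2 + I*sqrt(3) ≈ 2.0 + 1.732*I)
j = -16/(2 + I*sqrt(3)) (j = (-1*16)/(2 + I*sqrt(3)) = -16/(2 + I*sqrt(3)) ≈ -4.5714 + 3.959*I)
C(a, D) = 1/(-32/7 + D + 16*I*sqrt(3)/7) (C(a, D) = 1/((-32/7 + 16*I*sqrt(3)/7) + D) = 1/(-32/7 + D + 16*I*sqrt(3)/7))
C(10, -23)*(-196 - 512) = ((2 + I*sqrt(3))/(-16 - 23*(2 + I*sqrt(3))))*(-196 - 512) = ((2 + I*sqrt(3))/(-16 + (-46 - 23*I*sqrt(3))))*(-708) = ((2 + I*sqrt(3))/(-62 - 23*I*sqrt(3)))*(-708) = -708*(2 + I*sqrt(3))/(-62 - 23*I*sqrt(3))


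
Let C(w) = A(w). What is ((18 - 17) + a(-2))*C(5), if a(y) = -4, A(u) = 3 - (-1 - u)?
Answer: -27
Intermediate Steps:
A(u) = 4 + u (A(u) = 3 + (1 + u) = 4 + u)
C(w) = 4 + w
((18 - 17) + a(-2))*C(5) = ((18 - 17) - 4)*(4 + 5) = (1 - 4)*9 = -3*9 = -27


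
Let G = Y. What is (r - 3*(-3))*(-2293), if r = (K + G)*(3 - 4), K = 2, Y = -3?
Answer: -22930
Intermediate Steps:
G = -3
r = 1 (r = (2 - 3)*(3 - 4) = -1*(-1) = 1)
(r - 3*(-3))*(-2293) = (1 - 3*(-3))*(-2293) = (1 + 9)*(-2293) = 10*(-2293) = -22930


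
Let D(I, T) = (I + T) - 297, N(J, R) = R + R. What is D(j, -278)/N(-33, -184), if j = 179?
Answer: 99/92 ≈ 1.0761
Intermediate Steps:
N(J, R) = 2*R
D(I, T) = -297 + I + T
D(j, -278)/N(-33, -184) = (-297 + 179 - 278)/((2*(-184))) = -396/(-368) = -396*(-1/368) = 99/92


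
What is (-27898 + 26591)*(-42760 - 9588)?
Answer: 68418836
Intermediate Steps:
(-27898 + 26591)*(-42760 - 9588) = -1307*(-52348) = 68418836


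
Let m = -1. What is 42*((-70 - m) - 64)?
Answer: -5586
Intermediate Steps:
42*((-70 - m) - 64) = 42*((-70 - 1*(-1)) - 64) = 42*((-70 + 1) - 64) = 42*(-69 - 64) = 42*(-133) = -5586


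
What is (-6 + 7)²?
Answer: 1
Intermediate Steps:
(-6 + 7)² = 1² = 1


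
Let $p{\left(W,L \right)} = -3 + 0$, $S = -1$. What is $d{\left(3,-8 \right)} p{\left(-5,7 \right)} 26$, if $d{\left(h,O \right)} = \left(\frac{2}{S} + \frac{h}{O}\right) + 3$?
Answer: $- \frac{195}{4} \approx -48.75$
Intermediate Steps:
$p{\left(W,L \right)} = -3$
$d{\left(h,O \right)} = 1 + \frac{h}{O}$ ($d{\left(h,O \right)} = \left(\frac{2}{-1} + \frac{h}{O}\right) + 3 = \left(2 \left(-1\right) + \frac{h}{O}\right) + 3 = \left(-2 + \frac{h}{O}\right) + 3 = 1 + \frac{h}{O}$)
$d{\left(3,-8 \right)} p{\left(-5,7 \right)} 26 = \frac{-8 + 3}{-8} \left(-3\right) 26 = \left(- \frac{1}{8}\right) \left(-5\right) \left(-3\right) 26 = \frac{5}{8} \left(-3\right) 26 = \left(- \frac{15}{8}\right) 26 = - \frac{195}{4}$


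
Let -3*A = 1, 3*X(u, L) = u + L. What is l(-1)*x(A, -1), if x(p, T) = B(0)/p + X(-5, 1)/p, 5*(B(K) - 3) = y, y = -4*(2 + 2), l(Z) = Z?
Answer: -23/5 ≈ -4.6000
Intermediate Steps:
X(u, L) = L/3 + u/3 (X(u, L) = (u + L)/3 = (L + u)/3 = L/3 + u/3)
y = -16 (y = -4*4 = -16)
B(K) = -1/5 (B(K) = 3 + (1/5)*(-16) = 3 - 16/5 = -1/5)
A = -1/3 (A = -1/3*1 = -1/3 ≈ -0.33333)
x(p, T) = -23/(15*p) (x(p, T) = -1/(5*p) + ((1/3)*1 + (1/3)*(-5))/p = -1/(5*p) + (1/3 - 5/3)/p = -1/(5*p) - 4/(3*p) = -23/(15*p))
l(-1)*x(A, -1) = -(-23)/(15*(-1/3)) = -(-23)*(-3)/15 = -1*23/5 = -23/5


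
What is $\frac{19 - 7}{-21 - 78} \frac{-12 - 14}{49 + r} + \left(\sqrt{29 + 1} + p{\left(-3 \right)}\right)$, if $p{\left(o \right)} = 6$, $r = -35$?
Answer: $\frac{1438}{231} + \sqrt{30} \approx 11.702$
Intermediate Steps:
$\frac{19 - 7}{-21 - 78} \frac{-12 - 14}{49 + r} + \left(\sqrt{29 + 1} + p{\left(-3 \right)}\right) = \frac{19 - 7}{-21 - 78} \frac{-12 - 14}{49 - 35} + \left(\sqrt{29 + 1} + 6\right) = \frac{12}{-99} \left(- \frac{26}{14}\right) + \left(\sqrt{30} + 6\right) = 12 \left(- \frac{1}{99}\right) \left(\left(-26\right) \frac{1}{14}\right) + \left(6 + \sqrt{30}\right) = \left(- \frac{4}{33}\right) \left(- \frac{13}{7}\right) + \left(6 + \sqrt{30}\right) = \frac{52}{231} + \left(6 + \sqrt{30}\right) = \frac{1438}{231} + \sqrt{30}$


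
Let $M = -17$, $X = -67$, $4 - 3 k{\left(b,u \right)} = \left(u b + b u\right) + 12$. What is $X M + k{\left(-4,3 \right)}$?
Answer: $\frac{3433}{3} \approx 1144.3$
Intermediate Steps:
$k{\left(b,u \right)} = - \frac{8}{3} - \frac{2 b u}{3}$ ($k{\left(b,u \right)} = \frac{4}{3} - \frac{\left(u b + b u\right) + 12}{3} = \frac{4}{3} - \frac{\left(b u + b u\right) + 12}{3} = \frac{4}{3} - \frac{2 b u + 12}{3} = \frac{4}{3} - \frac{12 + 2 b u}{3} = \frac{4}{3} - \left(4 + \frac{2 b u}{3}\right) = - \frac{8}{3} - \frac{2 b u}{3}$)
$X M + k{\left(-4,3 \right)} = \left(-67\right) \left(-17\right) - \left(\frac{8}{3} - 8\right) = 1139 + \left(- \frac{8}{3} + 8\right) = 1139 + \frac{16}{3} = \frac{3433}{3}$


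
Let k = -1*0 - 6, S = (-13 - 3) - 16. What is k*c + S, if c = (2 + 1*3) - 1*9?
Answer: -8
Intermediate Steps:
S = -32 (S = -16 - 16 = -32)
c = -4 (c = (2 + 3) - 9 = 5 - 9 = -4)
k = -6 (k = 0 - 6 = -6)
k*c + S = -6*(-4) - 32 = 24 - 32 = -8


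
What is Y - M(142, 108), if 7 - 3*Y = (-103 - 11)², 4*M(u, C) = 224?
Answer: -13157/3 ≈ -4385.7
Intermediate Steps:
M(u, C) = 56 (M(u, C) = (¼)*224 = 56)
Y = -12989/3 (Y = 7/3 - (-103 - 11)²/3 = 7/3 - ⅓*(-114)² = 7/3 - ⅓*12996 = 7/3 - 4332 = -12989/3 ≈ -4329.7)
Y - M(142, 108) = -12989/3 - 1*56 = -12989/3 - 56 = -13157/3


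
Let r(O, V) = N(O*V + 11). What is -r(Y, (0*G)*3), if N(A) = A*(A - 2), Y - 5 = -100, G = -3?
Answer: -99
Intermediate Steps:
Y = -95 (Y = 5 - 100 = -95)
N(A) = A*(-2 + A)
r(O, V) = (9 + O*V)*(11 + O*V) (r(O, V) = (O*V + 11)*(-2 + (O*V + 11)) = (11 + O*V)*(-2 + (11 + O*V)) = (11 + O*V)*(9 + O*V) = (9 + O*V)*(11 + O*V))
-r(Y, (0*G)*3) = -(9 - 95*0*(-3)*3)*(11 - 95*0*(-3)*3) = -(9 - 0*3)*(11 - 0*3) = -(9 - 95*0)*(11 - 95*0) = -(9 + 0)*(11 + 0) = -9*11 = -1*99 = -99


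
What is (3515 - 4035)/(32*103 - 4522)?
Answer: 260/613 ≈ 0.42414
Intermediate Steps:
(3515 - 4035)/(32*103 - 4522) = -520/(3296 - 4522) = -520/(-1226) = -520*(-1/1226) = 260/613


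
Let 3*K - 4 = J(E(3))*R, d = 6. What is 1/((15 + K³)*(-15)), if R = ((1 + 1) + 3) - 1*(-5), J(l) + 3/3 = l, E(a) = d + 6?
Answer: -1/823305 ≈ -1.2146e-6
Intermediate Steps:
E(a) = 12 (E(a) = 6 + 6 = 12)
J(l) = -1 + l
R = 10 (R = (2 + 3) + 5 = 5 + 5 = 10)
K = 38 (K = 4/3 + ((-1 + 12)*10)/3 = 4/3 + (11*10)/3 = 4/3 + (⅓)*110 = 4/3 + 110/3 = 38)
1/((15 + K³)*(-15)) = 1/((15 + 38³)*(-15)) = 1/((15 + 54872)*(-15)) = 1/(54887*(-15)) = 1/(-823305) = -1/823305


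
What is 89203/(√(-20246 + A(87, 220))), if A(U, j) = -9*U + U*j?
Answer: -89203*I*√1889/1889 ≈ -2052.4*I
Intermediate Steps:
89203/(√(-20246 + A(87, 220))) = 89203/(√(-20246 + 87*(-9 + 220))) = 89203/(√(-20246 + 87*211)) = 89203/(√(-20246 + 18357)) = 89203/(√(-1889)) = 89203/((I*√1889)) = 89203*(-I*√1889/1889) = -89203*I*√1889/1889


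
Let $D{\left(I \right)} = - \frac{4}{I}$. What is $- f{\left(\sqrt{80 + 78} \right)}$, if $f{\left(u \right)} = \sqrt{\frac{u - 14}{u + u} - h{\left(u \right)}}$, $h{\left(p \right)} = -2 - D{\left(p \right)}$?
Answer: $- \frac{\sqrt{62410 - 1738 \sqrt{158}}}{158} \approx -1.2747$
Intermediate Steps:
$h{\left(p \right)} = -2 + \frac{4}{p}$ ($h{\left(p \right)} = -2 - - \frac{4}{p} = -2 + \frac{4}{p}$)
$f{\left(u \right)} = \sqrt{2 - \frac{4}{u} + \frac{-14 + u}{2 u}}$ ($f{\left(u \right)} = \sqrt{\frac{u - 14}{u + u} - \left(-2 + \frac{4}{u}\right)} = \sqrt{\frac{-14 + u}{2 u} + \left(2 - \frac{4}{u}\right)} = \sqrt{2 - \frac{4}{u} + \frac{-14 + u}{2 u}}$)
$- f{\left(\sqrt{80 + 78} \right)} = - \frac{\sqrt{10 - \frac{44}{\sqrt{80 + 78}}}}{2} = - \frac{\sqrt{10 - \frac{44}{\sqrt{158}}}}{2} = - \frac{\sqrt{10 - 44 \frac{\sqrt{158}}{158}}}{2} = - \frac{\sqrt{10 - \frac{22 \sqrt{158}}{79}}}{2}$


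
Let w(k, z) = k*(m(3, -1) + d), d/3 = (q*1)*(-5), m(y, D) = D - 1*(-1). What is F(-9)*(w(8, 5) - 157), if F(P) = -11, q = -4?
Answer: -3553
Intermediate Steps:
m(y, D) = 1 + D (m(y, D) = D + 1 = 1 + D)
d = 60 (d = 3*(-4*1*(-5)) = 3*(-4*(-5)) = 3*20 = 60)
w(k, z) = 60*k (w(k, z) = k*((1 - 1) + 60) = k*(0 + 60) = k*60 = 60*k)
F(-9)*(w(8, 5) - 157) = -11*(60*8 - 157) = -11*(480 - 157) = -11*323 = -3553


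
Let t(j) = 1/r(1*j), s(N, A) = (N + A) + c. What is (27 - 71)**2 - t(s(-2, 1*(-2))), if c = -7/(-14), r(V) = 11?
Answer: 21295/11 ≈ 1935.9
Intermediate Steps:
c = 1/2 (c = -7*(-1/14) = 1/2 ≈ 0.50000)
s(N, A) = 1/2 + A + N (s(N, A) = (N + A) + 1/2 = (A + N) + 1/2 = 1/2 + A + N)
t(j) = 1/11
(27 - 71)**2 - t(s(-2, 1*(-2))) = (27 - 71)**2 - 1*1/11 = (-44)**2 - 1/11 = 1936 - 1/11 = 21295/11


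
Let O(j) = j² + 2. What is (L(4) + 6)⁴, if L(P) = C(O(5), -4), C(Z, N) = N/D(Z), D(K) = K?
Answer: 623201296/531441 ≈ 1172.7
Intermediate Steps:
O(j) = 2 + j²
C(Z, N) = N/Z
L(P) = -4/27 (L(P) = -4/(2 + 5²) = -4/(2 + 25) = -4/27)
(L(4) + 6)⁴ = (-4/27 + 6)⁴ = (158/27)⁴ = 623201296/531441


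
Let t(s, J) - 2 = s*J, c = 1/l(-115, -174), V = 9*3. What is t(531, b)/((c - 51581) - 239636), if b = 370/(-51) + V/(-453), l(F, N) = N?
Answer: 46862898/3515524469 ≈ 0.013330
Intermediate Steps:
V = 27
b = -56329/7701 (b = 370/(-51) + 27/(-453) = 370*(-1/51) + 27*(-1/453) = -370/51 - 9/151 = -56329/7701 ≈ -7.3145)
c = -1/174 (c = 1/(-174) = -1/174 ≈ -0.0057471)
t(s, J) = 2 + J*s (t(s, J) = 2 + s*J = 2 + J*s)
t(531, b)/((c - 51581) - 239636) = (2 - 56329/7701*531)/((-1/174 - 51581) - 239636) = (2 - 9970233/2567)/(-8975095/174 - 239636) = -9965099/(2567*(-50671759/174)) = -9965099/2567*(-174/50671759) = 46862898/3515524469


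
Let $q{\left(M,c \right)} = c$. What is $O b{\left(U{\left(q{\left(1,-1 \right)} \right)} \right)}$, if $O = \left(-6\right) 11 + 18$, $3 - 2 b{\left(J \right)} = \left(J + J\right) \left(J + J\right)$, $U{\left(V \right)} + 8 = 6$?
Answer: $312$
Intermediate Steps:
$U{\left(V \right)} = -2$ ($U{\left(V \right)} = -8 + 6 = -2$)
$b{\left(J \right)} = \frac{3}{2} - 2 J^{2}$ ($b{\left(J \right)} = \frac{3}{2} - \frac{\left(J + J\right) \left(J + J\right)}{2} = \frac{3}{2} - \frac{2 J 2 J}{2} = \frac{3}{2} - \frac{4 J^{2}}{2} = \frac{3}{2} - 2 J^{2}$)
$O = -48$ ($O = -66 + 18 = -48$)
$O b{\left(U{\left(q{\left(1,-1 \right)} \right)} \right)} = - 48 \left(\frac{3}{2} - 2 \left(-2\right)^{2}\right) = - 48 \left(\frac{3}{2} - 8\right) = \left(-48\right) \left(- \frac{13}{2}\right) = 312$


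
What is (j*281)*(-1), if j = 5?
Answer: -1405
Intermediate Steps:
(j*281)*(-1) = (5*281)*(-1) = 1405*(-1) = -1405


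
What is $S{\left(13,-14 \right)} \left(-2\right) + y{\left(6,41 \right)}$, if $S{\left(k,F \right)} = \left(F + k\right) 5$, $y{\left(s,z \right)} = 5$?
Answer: $15$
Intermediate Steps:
$S{\left(k,F \right)} = 5 F + 5 k$
$S{\left(13,-14 \right)} \left(-2\right) + y{\left(6,41 \right)} = \left(5 \left(-14\right) + 5 \cdot 13\right) \left(-2\right) + 5 = \left(-70 + 65\right) \left(-2\right) + 5 = \left(-5\right) \left(-2\right) + 5 = 10 + 5 = 15$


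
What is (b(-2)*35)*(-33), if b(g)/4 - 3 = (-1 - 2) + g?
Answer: 9240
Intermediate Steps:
b(g) = 4*g (b(g) = 12 + 4*((-1 - 2) + g) = 12 + 4*(-3 + g) = 12 + (-12 + 4*g) = 4*g)
(b(-2)*35)*(-33) = ((4*(-2))*35)*(-33) = -8*35*(-33) = -280*(-33) = 9240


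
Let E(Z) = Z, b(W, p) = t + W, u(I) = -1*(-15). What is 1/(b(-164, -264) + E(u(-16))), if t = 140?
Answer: -1/9 ≈ -0.11111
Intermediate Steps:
u(I) = 15
b(W, p) = 140 + W
1/(b(-164, -264) + E(u(-16))) = 1/((140 - 164) + 15) = 1/(-24 + 15) = 1/(-9) = -1/9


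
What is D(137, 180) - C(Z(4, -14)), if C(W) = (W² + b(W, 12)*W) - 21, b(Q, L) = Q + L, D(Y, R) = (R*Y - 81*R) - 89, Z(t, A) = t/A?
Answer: 490748/49 ≈ 10015.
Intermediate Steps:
D(Y, R) = -89 - 81*R + R*Y (D(Y, R) = (-81*R + R*Y) - 89 = -89 - 81*R + R*Y)
b(Q, L) = L + Q
C(W) = -21 + W² + W*(12 + W) (C(W) = (W² + (12 + W)*W) - 21 = (W² + W*(12 + W)) - 21 = -21 + W² + W*(12 + W))
D(137, 180) - C(Z(4, -14)) = (-89 - 81*180 + 180*137) - (-21 + (4/(-14))² + (4/(-14))*(12 + 4/(-14))) = (-89 - 14580 + 24660) - (-21 + (4*(-1/14))² + (4*(-1/14))*(12 + 4*(-1/14))) = 9991 - (-21 + (-2/7)² - 2*(12 - 2/7)/7) = 9991 - (-21 + 4/49 - 2/7*82/7) = 9991 - (-21 + 4/49 - 164/49) = 9991 - 1*(-1189/49) = 9991 + 1189/49 = 490748/49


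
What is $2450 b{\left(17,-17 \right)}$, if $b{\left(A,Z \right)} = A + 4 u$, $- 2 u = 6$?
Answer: $12250$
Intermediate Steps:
$u = -3$ ($u = \left(- \frac{1}{2}\right) 6 = -3$)
$b{\left(A,Z \right)} = -12 + A$ ($b{\left(A,Z \right)} = A + 4 \left(-3\right) = A - 12 = -12 + A$)
$2450 b{\left(17,-17 \right)} = 2450 \left(-12 + 17\right) = 2450 \cdot 5 = 12250$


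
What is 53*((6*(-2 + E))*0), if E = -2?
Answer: 0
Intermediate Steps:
53*((6*(-2 + E))*0) = 53*((6*(-2 - 2))*0) = 53*((6*(-4))*0) = 53*(-24*0) = 53*0 = 0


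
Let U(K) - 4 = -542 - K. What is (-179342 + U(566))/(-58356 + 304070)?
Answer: -12889/17551 ≈ -0.73437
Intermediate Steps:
U(K) = -538 - K (U(K) = 4 + (-542 - K) = -538 - K)
(-179342 + U(566))/(-58356 + 304070) = (-179342 + (-538 - 1*566))/(-58356 + 304070) = (-179342 + (-538 - 566))/245714 = (-179342 - 1104)*(1/245714) = -180446*1/245714 = -12889/17551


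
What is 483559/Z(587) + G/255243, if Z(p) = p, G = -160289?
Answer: 123330960194/149827641 ≈ 823.15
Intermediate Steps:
483559/Z(587) + G/255243 = 483559/587 - 160289/255243 = 123330960194/149827641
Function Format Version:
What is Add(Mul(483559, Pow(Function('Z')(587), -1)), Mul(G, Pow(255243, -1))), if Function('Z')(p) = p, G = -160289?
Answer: Rational(123330960194, 149827641) ≈ 823.15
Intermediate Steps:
Add(Mul(483559, Pow(Function('Z')(587), -1)), Mul(G, Pow(255243, -1))) = Add(Mul(483559, Pow(587, -1)), Mul(-160289, Pow(255243, -1))) = Add(Mul(483559, Rational(1, 587)), Mul(-160289, Rational(1, 255243))) = Add(Rational(483559, 587), Rational(-160289, 255243)) = Rational(123330960194, 149827641)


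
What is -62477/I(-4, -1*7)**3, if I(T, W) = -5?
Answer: 62477/125 ≈ 499.82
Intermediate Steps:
-62477/I(-4, -1*7)**3 = -62477/((-5)**3) = -62477/(-125) = -62477*(-1/125) = 62477/125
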